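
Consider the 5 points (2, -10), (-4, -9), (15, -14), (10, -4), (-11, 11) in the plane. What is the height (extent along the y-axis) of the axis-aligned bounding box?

max y = 11, min y = -14, so height = 25.

25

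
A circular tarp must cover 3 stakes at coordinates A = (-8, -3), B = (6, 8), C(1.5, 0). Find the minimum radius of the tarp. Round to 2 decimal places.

8.90

Side lengths²: AB² = 317, AC² = 99.25, BC² = 84.25.
Since AB² = 317 ≥ 99.25 + 84.25 = 183.5, the angle opposite AB is not acute, so the smallest enclosing circle has AB as diameter.
Centre = midpoint of AB = (-1, 2.5), r² = 317/4 = 79.25.
r = √(79.25) ≈ 8.90.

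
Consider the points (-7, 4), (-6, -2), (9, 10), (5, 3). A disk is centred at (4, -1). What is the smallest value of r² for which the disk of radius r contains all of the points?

146

The required radius is the distance from (4, -1) to the farthest point.
Squared distances: 146, 101, 146, 17.
Maximum is 146, attained at (-7, 4).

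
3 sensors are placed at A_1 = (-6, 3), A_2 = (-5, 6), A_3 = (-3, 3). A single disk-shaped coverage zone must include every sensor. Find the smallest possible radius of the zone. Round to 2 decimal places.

Side lengths²: A_1A_2² = 10, A_1A_3² = 9, A_2A_3² = 13.
Since A_2A_3² = 13 < 10 + 9 = 19, the triangle is acute, so the smallest enclosing circle is the circumcircle.
Circumcentre = (-4.5, 25/6), r² = 65/18.
r = √(65/18) ≈ 1.90.

1.90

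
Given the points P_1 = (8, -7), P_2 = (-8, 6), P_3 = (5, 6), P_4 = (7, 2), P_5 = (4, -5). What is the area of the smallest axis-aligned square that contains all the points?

The bounding box has width 16 and height 13.
An axis-aligned square enclosing the set must have side ≥ max(width, height).
So the minimum side is max(16, 13) = 16.
Area = 16² = 256.

256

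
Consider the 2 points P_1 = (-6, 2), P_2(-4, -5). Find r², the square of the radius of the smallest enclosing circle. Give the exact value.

The smallest circle enclosing two points has them as diameter endpoints.
Centre = midpoint = (-5, -1.5); r² = |P_1P_2|²/4 = 53/4 = 13.25.

13.25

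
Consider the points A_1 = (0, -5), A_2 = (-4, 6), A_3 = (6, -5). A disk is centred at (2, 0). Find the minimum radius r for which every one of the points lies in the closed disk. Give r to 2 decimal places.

8.49

The required radius is the distance from (2, 0) to the farthest point.
Squared distances: 29, 72, 41.
Maximum is 72, attained at A_2.
r = √72 ≈ 8.49.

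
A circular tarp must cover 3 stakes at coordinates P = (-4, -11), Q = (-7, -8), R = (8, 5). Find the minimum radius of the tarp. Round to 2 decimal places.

10.03

Side lengths²: PQ² = 18, PR² = 400, QR² = 394.
Since PR² = 400 < 394 + 18 = 412, the triangle is acute, so the smallest enclosing circle is the circumcircle.
Circumcentre = (10/7, -18/7), r² = 4925/49.
r = √(4925/49) ≈ 10.03.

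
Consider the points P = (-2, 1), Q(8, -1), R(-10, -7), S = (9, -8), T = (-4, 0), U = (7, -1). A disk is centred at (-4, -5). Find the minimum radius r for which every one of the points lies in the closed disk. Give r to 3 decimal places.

13.342

The required radius is the distance from (-4, -5) to the farthest point.
Squared distances: 40, 160, 40, 178, 25, 137.
Maximum is 178, attained at S.
r = √178 ≈ 13.342.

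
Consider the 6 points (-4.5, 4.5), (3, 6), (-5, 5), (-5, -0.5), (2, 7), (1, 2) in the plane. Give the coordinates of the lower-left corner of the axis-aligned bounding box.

x-range [-5, 3], y-range [-0.5, 7].
The lower-left corner is (-5, -0.5).

(-5, -0.5)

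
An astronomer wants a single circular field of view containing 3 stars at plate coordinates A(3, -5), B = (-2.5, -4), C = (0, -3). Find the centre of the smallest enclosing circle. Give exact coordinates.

Side lengths²: AB² = 31.25, AC² = 13, BC² = 7.25.
Since AB² = 31.25 ≥ 13 + 7.25 = 20.25, the angle opposite AB is not acute, so the smallest enclosing circle has AB as diameter.
Centre = midpoint of AB = (0.25, -4.5), r² = 31.25/4 = 7.8125.
Centre = (0.25, -4.5).

(0.25, -4.5)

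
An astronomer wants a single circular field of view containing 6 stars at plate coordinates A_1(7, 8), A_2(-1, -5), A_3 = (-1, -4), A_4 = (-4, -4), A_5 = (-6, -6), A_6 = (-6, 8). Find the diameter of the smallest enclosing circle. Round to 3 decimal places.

19.105

By Welzl's lemma the MEC is supported by two points (diametrically opposite) or three points (on a circumcircle).
The farthest pair is A_1–A_5 with squared distance 365. The circle on this segment as diameter has centre (0.5, 1) and r² = 365/4 = 91.25.
Check A_2: distance² to centre = 38.25 ≤ 91.25, so it lies inside.
All remaining points lie in this disk, and no smaller disk contains both endpoints, so this is the minimum enclosing circle.
Diameter = 2r = 2√(91.25) ≈ 19.105.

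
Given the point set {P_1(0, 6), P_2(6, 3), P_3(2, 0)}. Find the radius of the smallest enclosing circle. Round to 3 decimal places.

Side lengths²: P_1P_2² = 45, P_1P_3² = 40, P_2P_3² = 25.
Since P_1P_2² = 45 < 40 + 25 = 65, the triangle is acute, so the smallest enclosing circle is the circumcircle.
Circumcentre = (2.5, 3.5), r² = 12.5.
r = √(12.5) ≈ 3.536.

3.536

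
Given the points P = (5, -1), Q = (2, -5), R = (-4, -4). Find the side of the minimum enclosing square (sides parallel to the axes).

The bounding box has width 9 and height 4.
An axis-aligned square enclosing the set must have side ≥ max(width, height).
So the minimum side is max(9, 4) = 9.

9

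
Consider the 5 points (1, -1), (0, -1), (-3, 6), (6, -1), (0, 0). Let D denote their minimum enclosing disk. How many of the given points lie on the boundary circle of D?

2

By Welzl's lemma the MEC is supported by two points (diametrically opposite) or three points (on a circumcircle).
The farthest pair is (-3, 6)–(6, -1) with squared distance 130. The circle on this segment as diameter has centre (1.5, 2.5) and r² = 130/4 = 32.5.
Check (1, -1): distance² to centre = 12.5 ≤ 32.5, so it lies inside.
All remaining points lie in this disk, and no smaller disk contains both endpoints, so this is the minimum enclosing circle.
The points at distance exactly r from the centre are (-3, 6), (6, -1) — 2 points.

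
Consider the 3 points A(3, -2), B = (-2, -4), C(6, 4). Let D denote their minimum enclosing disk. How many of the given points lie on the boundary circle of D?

2

Side lengths²: AB² = 29, AC² = 45, BC² = 128.
Since BC² = 128 ≥ 45 + 29 = 74, the angle opposite BC is not acute, so the smallest enclosing circle has BC as diameter.
Centre = midpoint of BC = (2, 0), r² = 128/4 = 32.
The points at distance exactly r from the centre are B, C — 2 points.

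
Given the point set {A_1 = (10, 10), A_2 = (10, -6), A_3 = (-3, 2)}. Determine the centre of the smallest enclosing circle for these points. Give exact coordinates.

Side lengths²: A_1A_2² = 256, A_1A_3² = 233, A_2A_3² = 233.
Since A_1A_2² = 256 < 233 + 233 = 466, the triangle is acute, so the smallest enclosing circle is the circumcircle.
Circumcentre = (155/26, 2), r² = 54289/676.
Centre = (155/26, 2).

(155/26, 2)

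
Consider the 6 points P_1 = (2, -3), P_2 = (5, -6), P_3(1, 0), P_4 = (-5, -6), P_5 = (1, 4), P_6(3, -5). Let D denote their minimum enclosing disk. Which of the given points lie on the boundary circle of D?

P_2, P_4, P_5

The minimum enclosing circle of a finite set is fixed by two of the points (as a diameter) or three (as a circumcircle).
The minimum enclosing circle is determined by three boundary points: P_2, P_4, P_5.
Their circumcentre is (0, -2.2) with r² = 39.44.
The farthest remaining point P_6 is at distance² 16.84 ≤ 39.44.
The points at distance exactly r from the centre are P_2, P_4, P_5 — 3 points.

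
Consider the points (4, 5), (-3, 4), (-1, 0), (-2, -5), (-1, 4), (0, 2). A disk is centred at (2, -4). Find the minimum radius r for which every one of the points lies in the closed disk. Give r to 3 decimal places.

The required radius is the distance from (2, -4) to the farthest point.
Squared distances: 85, 89, 25, 17, 73, 40.
Maximum is 89, attained at (-3, 4).
r = √89 ≈ 9.434.

9.434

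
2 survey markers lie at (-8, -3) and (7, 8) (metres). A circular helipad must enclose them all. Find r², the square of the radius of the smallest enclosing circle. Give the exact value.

The smallest circle enclosing two points has them as diameter endpoints.
Centre = midpoint = (-0.5, 2.5); r² = |(-8, -3)−(7, 8)|²/4 = 346/4 = 86.5.

86.5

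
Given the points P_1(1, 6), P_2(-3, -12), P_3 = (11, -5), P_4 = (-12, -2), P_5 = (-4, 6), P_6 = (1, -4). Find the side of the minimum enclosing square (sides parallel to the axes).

The bounding box has width 23 and height 18.
An axis-aligned square enclosing the set must have side ≥ max(width, height).
So the minimum side is max(23, 18) = 23.

23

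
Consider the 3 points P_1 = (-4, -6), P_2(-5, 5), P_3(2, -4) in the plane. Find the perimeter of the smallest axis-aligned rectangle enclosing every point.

Width = max x − min x = 2 − (-5) = 7.
Height = max y − min y = 5 − (-6) = 11.
Perimeter = 2(7 + 11) = 36.

36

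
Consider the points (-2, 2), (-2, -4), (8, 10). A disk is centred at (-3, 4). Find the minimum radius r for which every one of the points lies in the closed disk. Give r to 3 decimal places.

12.530

The required radius is the distance from (-3, 4) to the farthest point.
Squared distances: 5, 65, 157.
Maximum is 157, attained at (8, 10).
r = √157 ≈ 12.530.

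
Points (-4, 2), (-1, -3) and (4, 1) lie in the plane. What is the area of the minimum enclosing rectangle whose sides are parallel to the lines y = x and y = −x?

In coordinates u = x + y, v = x − y the rectangle is axis-aligned; the map (x,y)→(u,v) scales areas by 2.
u-values: -2, -4, 5; range = 5 − (-4) = 9.
v-values: -6, 2, 3; range = 3 − (-6) = 9.
Area = (9 × 9) / 2 = 40.5.

40.5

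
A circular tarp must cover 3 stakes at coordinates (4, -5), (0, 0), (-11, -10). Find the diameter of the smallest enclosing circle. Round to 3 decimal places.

15.843

Call the three points A, B, C in the order given.
Side lengths²: AB² = 41, AC² = 250, BC² = 221.
Since AC² = 250 < 221 + 41 = 262, the triangle is acute, so the smallest enclosing circle is the circumcircle.
Circumcentre = (-139/38, -267/38), r² = 45305/722.
Diameter = 2r = 2√(45305/722) ≈ 15.843.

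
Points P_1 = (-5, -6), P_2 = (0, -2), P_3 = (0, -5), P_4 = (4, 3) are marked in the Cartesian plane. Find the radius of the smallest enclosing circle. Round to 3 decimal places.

6.364

The minimum enclosing circle of a finite set is fixed by two of the points (as a diameter) or three (as a circumcircle).
The farthest pair is P_1–P_4 with squared distance 162. The circle on this segment as diameter has centre (-0.5, -1.5) and r² = 162/4 = 40.5.
Check P_2: distance² to centre = 0.5 ≤ 40.5, so it lies inside.
All remaining points lie in this disk, and no smaller disk contains both endpoints, so this is the minimum enclosing circle.
r = √(40.5) ≈ 6.364.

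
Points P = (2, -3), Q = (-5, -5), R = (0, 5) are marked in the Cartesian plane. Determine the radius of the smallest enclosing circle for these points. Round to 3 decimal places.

5.590

Side lengths²: PQ² = 53, PR² = 68, QR² = 125.
Since QR² = 125 ≥ 68 + 53 = 121, the angle opposite QR is not acute, so the smallest enclosing circle has QR as diameter.
Centre = midpoint of QR = (-2.5, 0), r² = 125/4 = 31.25.
r = √(31.25) ≈ 5.590.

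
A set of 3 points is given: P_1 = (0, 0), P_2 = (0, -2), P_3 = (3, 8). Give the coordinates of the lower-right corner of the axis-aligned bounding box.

(3, -2)

x-range [0, 3], y-range [-2, 8].
The lower-right corner is (3, -2).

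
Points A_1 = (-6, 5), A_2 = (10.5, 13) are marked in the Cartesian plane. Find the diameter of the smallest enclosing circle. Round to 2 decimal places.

The smallest circle enclosing two points has them as diameter endpoints.
Centre = midpoint = (2.25, 9); r² = |A_1A_2|²/4 = 336.25/4 = 84.0625.
Diameter = 2r = 2√(84.0625) ≈ 18.34.

18.34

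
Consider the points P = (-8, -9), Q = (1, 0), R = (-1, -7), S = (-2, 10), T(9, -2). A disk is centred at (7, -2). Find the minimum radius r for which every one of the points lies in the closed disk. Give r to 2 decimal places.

16.55

The required radius is the distance from (7, -2) to the farthest point.
Squared distances: 274, 40, 89, 225, 4.
Maximum is 274, attained at P.
r = √274 ≈ 16.55.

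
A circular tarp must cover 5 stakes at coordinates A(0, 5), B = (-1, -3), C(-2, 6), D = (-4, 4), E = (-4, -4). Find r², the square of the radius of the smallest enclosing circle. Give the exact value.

26

The farthest pair is C–E with squared distance 104. The circle on this segment as diameter has centre (-3, 1) and r² = 104/4 = 26.
Check A: distance² to centre = 25 ≤ 26, so it lies inside.
All remaining points lie in this disk, and no smaller disk contains both endpoints, so this is the minimum enclosing circle.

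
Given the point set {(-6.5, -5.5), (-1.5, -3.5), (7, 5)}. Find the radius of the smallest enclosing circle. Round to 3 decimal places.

Call the three points A, B, C in the order given.
Side lengths²: AB² = 29, AC² = 292.5, BC² = 144.5.
Since AC² = 292.5 ≥ 144.5 + 29 = 173.5, the angle opposite AC is not acute, so the smallest enclosing circle has AC as diameter.
Centre = midpoint of AC = (0.25, -0.25), r² = 292.5/4 = 73.125.
r = √(73.125) ≈ 8.551.

8.551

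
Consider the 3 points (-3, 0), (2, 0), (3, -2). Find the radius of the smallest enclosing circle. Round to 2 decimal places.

3.16

Call the three points A, B, C in the order given.
Side lengths²: AB² = 25, AC² = 40, BC² = 5.
Since AC² = 40 ≥ 25 + 5 = 30, the angle opposite AC is not acute, so the smallest enclosing circle has AC as diameter.
Centre = midpoint of AC = (0, -1), r² = 40/4 = 10.
r = √10 ≈ 3.16.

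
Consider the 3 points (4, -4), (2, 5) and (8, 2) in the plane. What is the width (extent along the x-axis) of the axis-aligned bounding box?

6

max x = 8, min x = 2, so width = 6.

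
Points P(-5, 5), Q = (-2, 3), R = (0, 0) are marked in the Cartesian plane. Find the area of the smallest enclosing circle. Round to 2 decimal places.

Side lengths²: PQ² = 13, PR² = 50, QR² = 13.
Since PR² = 50 ≥ 13 + 13 = 26, the angle opposite PR is not acute, so the smallest enclosing circle has PR as diameter.
Centre = midpoint of PR = (-2.5, 2.5), r² = 50/4 = 12.5.
Area = π·r² = π·12.5 ≈ 39.27.

39.27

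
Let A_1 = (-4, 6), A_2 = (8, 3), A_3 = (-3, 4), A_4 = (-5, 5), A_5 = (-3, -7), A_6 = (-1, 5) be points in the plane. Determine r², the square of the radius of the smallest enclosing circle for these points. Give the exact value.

1105/18

The minimum enclosing circle of a finite set is fixed by two of the points (as a diameter) or three (as a circumcircle).
The minimum enclosing circle is determined by three boundary points: A_1, A_2, A_5.
Their circumcentre is (5/6, -1/6) with r² = 1105/18.
The farthest remaining point A_4 is at distance² 1093/18 ≤ 1105/18.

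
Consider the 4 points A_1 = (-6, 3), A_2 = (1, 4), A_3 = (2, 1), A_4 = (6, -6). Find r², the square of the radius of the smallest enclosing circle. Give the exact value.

The farthest pair is A_1–A_4 with squared distance 225. The circle on this segment as diameter has centre (0, -1.5) and r² = 225/4 = 56.25.
Check A_2: distance² to centre = 31.25 ≤ 56.25, so it lies inside.
All remaining points lie in this disk, and no smaller disk contains both endpoints, so this is the minimum enclosing circle.

56.25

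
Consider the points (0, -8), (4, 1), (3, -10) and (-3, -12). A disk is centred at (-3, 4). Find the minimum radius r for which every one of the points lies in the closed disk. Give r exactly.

16

The required radius is the distance from (-3, 4) to the farthest point.
Squared distances: 153, 58, 232, 256.
Maximum is 256, attained at (-3, -12).
r = √256 = 16.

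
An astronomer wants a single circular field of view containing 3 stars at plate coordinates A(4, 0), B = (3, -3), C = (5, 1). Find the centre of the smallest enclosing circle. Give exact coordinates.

Side lengths²: AB² = 10, AC² = 2, BC² = 20.
Since BC² = 20 ≥ 10 + 2 = 12, the angle opposite BC is not acute, so the smallest enclosing circle has BC as diameter.
Centre = midpoint of BC = (4, -1), r² = 20/4 = 5.
Centre = (4, -1).

(4, -1)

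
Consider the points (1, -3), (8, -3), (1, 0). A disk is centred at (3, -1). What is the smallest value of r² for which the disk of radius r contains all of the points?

29

The required radius is the distance from (3, -1) to the farthest point.
Squared distances: 8, 29, 5.
Maximum is 29, attained at (8, -3).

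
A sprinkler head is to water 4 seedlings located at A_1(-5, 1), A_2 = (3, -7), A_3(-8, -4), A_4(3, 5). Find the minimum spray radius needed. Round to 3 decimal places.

7.366

By Welzl's lemma the MEC is supported by two points (diametrically opposite) or three points (on a circumcircle).
The minimum enclosing circle is determined by three boundary points: A_2, A_3, A_4.
Their circumcentre is (-14/11, -1) with r² = 6565/121.
The farthest remaining point A_1 is at distance² 2165/121 ≤ 6565/121.
r = √(6565/121) ≈ 7.366.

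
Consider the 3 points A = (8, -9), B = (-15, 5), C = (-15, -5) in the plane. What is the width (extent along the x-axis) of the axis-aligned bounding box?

max x = 8, min x = -15, so width = 23.

23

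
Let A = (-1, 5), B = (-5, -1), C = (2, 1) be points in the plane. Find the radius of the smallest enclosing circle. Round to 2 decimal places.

Side lengths²: AB² = 52, AC² = 25, BC² = 53.
Since BC² = 53 < 52 + 25 = 77, the triangle is acute, so the smallest enclosing circle is the circumcircle.
Circumcentre = (-63/34, 21/17), r² = 17225/1156.
r = √(17225/1156) ≈ 3.86.

3.86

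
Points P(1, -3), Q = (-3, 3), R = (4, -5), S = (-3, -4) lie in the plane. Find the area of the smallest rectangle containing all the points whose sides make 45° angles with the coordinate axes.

52.5

In coordinates u = x + y, v = x − y the rectangle is axis-aligned; the map (x,y)→(u,v) scales areas by 2.
u-values: -2, 0, -1, -7; range = 0 − (-7) = 7.
v-values: 4, -6, 9, 1; range = 9 − (-6) = 15.
Area = (7 × 15) / 2 = 52.5.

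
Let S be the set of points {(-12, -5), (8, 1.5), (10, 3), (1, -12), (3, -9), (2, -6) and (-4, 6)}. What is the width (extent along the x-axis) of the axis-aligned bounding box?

22

max x = 10, min x = -12, so width = 22.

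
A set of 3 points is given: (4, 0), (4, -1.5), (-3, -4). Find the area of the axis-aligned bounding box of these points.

28

x ranges over [-3, 4], width 7.
y ranges over [-4, 0], height 4.
Area = 7 × 4 = 28.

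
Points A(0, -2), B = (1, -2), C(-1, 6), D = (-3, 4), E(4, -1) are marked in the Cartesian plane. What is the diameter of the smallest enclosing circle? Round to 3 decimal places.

A smallest enclosing disk is always determined by at most three of the input points on its boundary.
The minimum enclosing circle is determined by three boundary points: C, D, E.
Their circumcentre is (11/12, 25/12) with r² = 1369/72.
The farthest remaining point A is at distance² 1261/72 ≤ 1369/72.
Diameter = 2r = 2√(1369/72) ≈ 8.721.

8.721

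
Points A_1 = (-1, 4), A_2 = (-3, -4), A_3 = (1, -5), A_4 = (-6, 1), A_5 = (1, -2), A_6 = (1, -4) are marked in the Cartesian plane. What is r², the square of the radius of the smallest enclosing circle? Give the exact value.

425/18

By Welzl's lemma the MEC is supported by two points (diametrically opposite) or three points (on a circumcircle).
The minimum enclosing circle is determined by three boundary points: A_1, A_3, A_4.
Their circumcentre is (-1.5, -5/6) with r² = 425/18.
The farthest remaining point A_6 is at distance² 293/18 ≤ 425/18.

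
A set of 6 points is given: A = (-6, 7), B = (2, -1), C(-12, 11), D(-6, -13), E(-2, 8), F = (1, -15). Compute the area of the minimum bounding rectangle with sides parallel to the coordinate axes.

364

x ranges over [-12, 2], width 14.
y ranges over [-15, 11], height 26.
Area = 14 × 26 = 364.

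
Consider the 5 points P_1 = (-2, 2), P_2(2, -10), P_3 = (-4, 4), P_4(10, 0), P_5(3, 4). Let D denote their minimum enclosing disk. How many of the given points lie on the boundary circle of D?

3

A smallest enclosing disk is always determined by at most three of the input points on its boundary.
The minimum enclosing circle is determined by three boundary points: P_2, P_3, P_4.
Their circumcentre is (83/43, -75/43) with r² = 126034/1849.
The farthest remaining point P_5 is at distance² 63125/1849 ≤ 126034/1849.
The points at distance exactly r from the centre are P_2, P_3, P_4 — 3 points.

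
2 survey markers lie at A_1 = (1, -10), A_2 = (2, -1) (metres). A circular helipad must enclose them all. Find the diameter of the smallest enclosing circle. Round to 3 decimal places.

9.055

The smallest circle enclosing two points has them as diameter endpoints.
Centre = midpoint = (1.5, -5.5); r² = |A_1A_2|²/4 = 82/4 = 20.5.
Diameter = 2r = 2√(20.5) ≈ 9.055.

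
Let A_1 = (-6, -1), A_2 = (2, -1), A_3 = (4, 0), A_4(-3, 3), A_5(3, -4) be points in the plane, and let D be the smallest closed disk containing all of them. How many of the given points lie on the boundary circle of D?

3

A smallest enclosing disk is always determined by at most three of the input points on its boundary.
The minimum enclosing circle is determined by three boundary points: A_1, A_3, A_5.
Their circumcentre is (-25/26, -23/26) with r² = 8585/338.
The farthest remaining point A_4 is at distance² 6505/338 ≤ 8585/338.
The points at distance exactly r from the centre are A_1, A_3, A_5 — 3 points.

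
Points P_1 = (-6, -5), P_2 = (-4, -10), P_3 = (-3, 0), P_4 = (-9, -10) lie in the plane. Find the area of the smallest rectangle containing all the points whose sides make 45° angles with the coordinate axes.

72

In coordinates u = x + y, v = x − y the rectangle is axis-aligned; the map (x,y)→(u,v) scales areas by 2.
u-values: -11, -14, -3, -19; range = -3 − (-19) = 16.
v-values: -1, 6, -3, 1; range = 6 − (-3) = 9.
Area = (16 × 9) / 2 = 72.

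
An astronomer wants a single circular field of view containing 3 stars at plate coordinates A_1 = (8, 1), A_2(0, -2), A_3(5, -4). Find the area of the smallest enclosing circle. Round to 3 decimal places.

57.334

Side lengths²: A_1A_2² = 73, A_1A_3² = 34, A_2A_3² = 29.
Since A_1A_2² = 73 ≥ 34 + 29 = 63, the angle opposite A_1A_2 is not acute, so the smallest enclosing circle has A_1A_2 as diameter.
Centre = midpoint of A_1A_2 = (4, -0.5), r² = 73/4 = 18.25.
Area = π·r² = π·18.25 ≈ 57.334.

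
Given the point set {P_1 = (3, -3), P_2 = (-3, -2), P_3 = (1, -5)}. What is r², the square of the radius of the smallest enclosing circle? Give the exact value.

Side lengths²: P_1P_2² = 37, P_1P_3² = 8, P_2P_3² = 25.
Since P_1P_2² = 37 ≥ 25 + 8 = 33, the angle opposite P_1P_2 is not acute, so the smallest enclosing circle has P_1P_2 as diameter.
Centre = midpoint of P_1P_2 = (0, -2.5), r² = 37/4 = 9.25.

9.25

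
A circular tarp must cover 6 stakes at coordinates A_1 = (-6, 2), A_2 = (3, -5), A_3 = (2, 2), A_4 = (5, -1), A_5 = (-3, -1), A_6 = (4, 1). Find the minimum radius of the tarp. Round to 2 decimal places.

A smallest enclosing disk is always determined by at most three of the input points on its boundary.
The minimum enclosing circle is determined by three boundary points: A_1, A_2, A_4.
Their circumcentre is (-0.8, -0.6) with r² = 33.8.
The farthest remaining point A_6 is at distance² 25.6 ≤ 33.8.
r = √(33.8) ≈ 5.81.

5.81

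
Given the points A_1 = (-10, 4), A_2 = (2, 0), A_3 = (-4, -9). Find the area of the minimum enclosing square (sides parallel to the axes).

169

The bounding box has width 12 and height 13.
An axis-aligned square enclosing the set must have side ≥ max(width, height).
So the minimum side is max(12, 13) = 13.
Area = 13² = 169.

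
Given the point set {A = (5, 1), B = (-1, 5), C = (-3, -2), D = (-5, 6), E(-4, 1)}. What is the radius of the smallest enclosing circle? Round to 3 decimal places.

By Welzl's lemma the MEC is supported by two points (diametrically opposite) or three points (on a circumcircle).
The minimum enclosing circle is determined by three boundary points: A, C, D.
Their circumcentre is (-2/7, 41/14) with r² = 6205/196.
The farthest remaining point E is at distance² 3433/196 ≤ 6205/196.
r = √(6205/196) ≈ 5.627.

5.627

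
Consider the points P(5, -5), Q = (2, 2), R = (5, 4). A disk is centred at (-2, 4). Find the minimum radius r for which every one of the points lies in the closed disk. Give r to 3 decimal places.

11.402

The required radius is the distance from (-2, 4) to the farthest point.
Squared distances: 130, 20, 49.
Maximum is 130, attained at P.
r = √130 ≈ 11.402.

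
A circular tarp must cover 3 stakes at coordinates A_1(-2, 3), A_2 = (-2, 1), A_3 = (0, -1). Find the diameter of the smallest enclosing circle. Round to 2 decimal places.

Side lengths²: A_1A_2² = 4, A_1A_3² = 20, A_2A_3² = 8.
Since A_1A_3² = 20 ≥ 8 + 4 = 12, the angle opposite A_1A_3 is not acute, so the smallest enclosing circle has A_1A_3 as diameter.
Centre = midpoint of A_1A_3 = (-1, 1), r² = 20/4 = 5.
Diameter = 2r = 2√5 ≈ 4.47.

4.47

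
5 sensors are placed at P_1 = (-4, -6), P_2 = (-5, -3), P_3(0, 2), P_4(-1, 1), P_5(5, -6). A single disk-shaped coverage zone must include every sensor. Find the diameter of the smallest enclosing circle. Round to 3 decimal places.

The minimum enclosing circle is determined by three boundary points: P_2, P_3, P_5.
Their circumcentre is (9/26, -87/26) with r² = 9701/338.
The farthest remaining point P_1 is at distance² 8765/338 ≤ 9701/338.
Diameter = 2r = 2√(9701/338) ≈ 10.715.

10.715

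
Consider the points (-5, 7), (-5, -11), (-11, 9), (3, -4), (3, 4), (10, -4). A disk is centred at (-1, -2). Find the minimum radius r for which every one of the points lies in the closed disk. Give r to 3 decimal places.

The required radius is the distance from (-1, -2) to the farthest point.
Squared distances: 97, 97, 221, 20, 52, 125.
Maximum is 221, attained at (-11, 9).
r = √221 ≈ 14.866.

14.866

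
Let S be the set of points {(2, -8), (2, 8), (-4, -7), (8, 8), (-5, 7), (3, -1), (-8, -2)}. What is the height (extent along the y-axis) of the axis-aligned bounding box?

16

max y = 8, min y = -8, so height = 16.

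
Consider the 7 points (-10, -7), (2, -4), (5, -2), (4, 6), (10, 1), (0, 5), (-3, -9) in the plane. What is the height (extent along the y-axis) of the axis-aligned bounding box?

15

max y = 6, min y = -9, so height = 15.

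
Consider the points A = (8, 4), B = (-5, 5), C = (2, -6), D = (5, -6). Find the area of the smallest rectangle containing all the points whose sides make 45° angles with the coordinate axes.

In coordinates u = x + y, v = x − y the rectangle is axis-aligned; the map (x,y)→(u,v) scales areas by 2.
u-values: 12, 0, -4, -1; range = 12 − (-4) = 16.
v-values: 4, -10, 8, 11; range = 11 − (-10) = 21.
Area = (16 × 21) / 2 = 168.

168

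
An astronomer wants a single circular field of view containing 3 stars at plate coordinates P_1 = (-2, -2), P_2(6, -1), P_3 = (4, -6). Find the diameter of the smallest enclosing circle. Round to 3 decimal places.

8.239

Side lengths²: P_1P_2² = 65, P_1P_3² = 52, P_2P_3² = 29.
Since P_1P_2² = 65 < 52 + 29 = 81, the triangle is acute, so the smallest enclosing circle is the circumcircle.
Circumcentre = (40/19, -89/38), r² = 24505/1444.
Diameter = 2r = 2√(24505/1444) ≈ 8.239.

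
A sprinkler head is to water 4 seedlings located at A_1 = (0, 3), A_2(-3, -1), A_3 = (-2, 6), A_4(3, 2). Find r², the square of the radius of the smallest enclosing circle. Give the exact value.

By Welzl's lemma the MEC is supported by two points (diametrically opposite) or three points (on a circumcircle).
The minimum enclosing circle is determined by three boundary points: A_2, A_3, A_4.
Their circumcentre is (-23/26, 59/26) with r² = 5125/338.
The farthest remaining point A_1 is at distance² 445/338 ≤ 5125/338.

5125/338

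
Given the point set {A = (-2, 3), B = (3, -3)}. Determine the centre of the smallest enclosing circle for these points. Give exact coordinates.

The smallest circle enclosing two points has them as diameter endpoints.
Centre = midpoint = (0.5, 0); r² = |AB|²/4 = 61/4 = 15.25.
Centre = (0.5, 0).

(0.5, 0)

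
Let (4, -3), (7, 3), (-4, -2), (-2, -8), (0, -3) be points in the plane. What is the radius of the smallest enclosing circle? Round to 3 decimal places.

The minimum enclosing circle of a finite set is fixed by two of the points (as a diameter) or three (as a circumcircle).
The farthest pair is (7, 3)–(-2, -8) with squared distance 202. The circle on this segment as diameter has centre (2.5, -2.5) and r² = 202/4 = 50.5.
Check (4, -3): distance² to centre = 2.5 ≤ 50.5, so it lies inside.
All remaining points lie in this disk, and no smaller disk contains both endpoints, so this is the minimum enclosing circle.
r = √(50.5) ≈ 7.106.

7.106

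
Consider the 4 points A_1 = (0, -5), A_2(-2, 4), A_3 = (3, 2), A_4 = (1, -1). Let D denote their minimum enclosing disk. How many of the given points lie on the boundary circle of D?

A smallest enclosing disk is always determined by at most three of the input points on its boundary.
The minimum enclosing circle is determined by three boundary points: A_1, A_2, A_3.
Their circumcentre is (-73/82, -39/82) with r² = 71485/3362.
The farthest remaining point A_4 is at distance² 12937/3362 ≤ 71485/3362.
The points at distance exactly r from the centre are A_1, A_2, A_3 — 3 points.

3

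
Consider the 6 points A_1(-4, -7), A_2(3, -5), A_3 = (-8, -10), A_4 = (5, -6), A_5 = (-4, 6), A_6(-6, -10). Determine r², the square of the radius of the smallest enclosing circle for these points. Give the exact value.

76.7822265625

By Welzl's lemma the MEC is supported by two points (diametrically opposite) or three points (on a circumcircle).
The minimum enclosing circle is determined by three boundary points: A_3, A_4, A_5.
Their circumcentre is (-3.125, -2.71875) with r² = 76.7822265625.
The farthest remaining point A_6 is at distance² 61.2822265625 ≤ 76.7822265625.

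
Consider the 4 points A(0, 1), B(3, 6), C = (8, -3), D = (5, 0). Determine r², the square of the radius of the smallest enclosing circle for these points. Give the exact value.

The minimum enclosing circle is determined by three boundary points: A, B, C.
Their circumcentre is (67/13, 17/13) with r² = 4505/169.
The farthest remaining point D is at distance² 293/169 ≤ 4505/169.

4505/169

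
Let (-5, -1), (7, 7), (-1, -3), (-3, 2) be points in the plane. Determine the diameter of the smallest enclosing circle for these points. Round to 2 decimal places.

14.42

By Welzl's lemma the MEC is supported by two points (diametrically opposite) or three points (on a circumcircle).
The farthest pair is (-5, -1)–(7, 7) with squared distance 208. The circle on this segment as diameter has centre (1, 3) and r² = 208/4 = 52.
Check (-1, -3): distance² to centre = 40 ≤ 52, so it lies inside.
All remaining points lie in this disk, and no smaller disk contains both endpoints, so this is the minimum enclosing circle.
Diameter = 2r = 2√52 ≈ 14.42.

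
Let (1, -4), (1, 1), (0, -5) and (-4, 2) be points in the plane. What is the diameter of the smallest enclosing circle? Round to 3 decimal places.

8.062

By Welzl's lemma the MEC is supported by two points (diametrically opposite) or three points (on a circumcircle).
The farthest pair is (0, -5)–(-4, 2) with squared distance 65. The circle on this segment as diameter has centre (-2, -1.5) and r² = 65/4 = 16.25.
Check (1, -4): distance² to centre = 15.25 ≤ 16.25, so it lies inside.
All remaining points lie in this disk, and no smaller disk contains both endpoints, so this is the minimum enclosing circle.
Diameter = 2r = 2√(16.25) ≈ 8.062.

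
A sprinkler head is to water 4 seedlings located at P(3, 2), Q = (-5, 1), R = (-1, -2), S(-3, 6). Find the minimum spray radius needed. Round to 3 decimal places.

A smallest enclosing disk is always determined by at most three of the input points on its boundary.
The minimum enclosing circle is determined by three boundary points: P, R, S.
Their circumcentre is (-1.2, 2.2) with r² = 17.68.
The farthest remaining point Q is at distance² 15.88 ≤ 17.68.
r = √(17.68) ≈ 4.205.

4.205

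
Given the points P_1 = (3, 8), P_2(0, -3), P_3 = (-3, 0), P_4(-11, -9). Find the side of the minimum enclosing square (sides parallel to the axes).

17

The bounding box has width 14 and height 17.
An axis-aligned square enclosing the set must have side ≥ max(width, height).
So the minimum side is max(14, 17) = 17.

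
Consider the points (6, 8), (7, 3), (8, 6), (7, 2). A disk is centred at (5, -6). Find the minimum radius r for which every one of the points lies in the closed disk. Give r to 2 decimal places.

14.04

The required radius is the distance from (5, -6) to the farthest point.
Squared distances: 197, 85, 153, 68.
Maximum is 197, attained at (6, 8).
r = √197 ≈ 14.04.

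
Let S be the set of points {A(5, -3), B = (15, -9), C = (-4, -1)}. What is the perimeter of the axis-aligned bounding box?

Width = max x − min x = 15 − (-4) = 19.
Height = max y − min y = -1 − (-9) = 8.
Perimeter = 2(19 + 8) = 54.

54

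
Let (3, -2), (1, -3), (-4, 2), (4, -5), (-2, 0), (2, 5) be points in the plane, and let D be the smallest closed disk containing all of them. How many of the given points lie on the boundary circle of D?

3

The minimum enclosing circle is determined by three boundary points: (-4, 2), (4, -5), (2, 5).
Their circumcentre is (21/22, -9/22) with r² = 7345/242.
The farthest remaining point (-2, 0) is at distance² 2153/242 ≤ 7345/242.
The points at distance exactly r from the centre are (-4, 2), (4, -5), (2, 5) — 3 points.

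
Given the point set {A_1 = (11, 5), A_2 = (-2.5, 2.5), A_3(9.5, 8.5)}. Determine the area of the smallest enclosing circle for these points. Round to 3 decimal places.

Side lengths²: A_1A_2² = 188.5, A_1A_3² = 14.5, A_2A_3² = 180.
Since A_1A_2² = 188.5 < 180 + 14.5 = 194.5, the triangle is acute, so the smallest enclosing circle is the circumcircle.
Circumcentre = (71/17, 141/34), r² = 54665/1156.
Area = π·r² = π·54665/1156 ≈ 148.560.

148.560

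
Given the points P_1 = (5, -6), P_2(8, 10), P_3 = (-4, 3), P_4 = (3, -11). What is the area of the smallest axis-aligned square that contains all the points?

The bounding box has width 12 and height 21.
An axis-aligned square enclosing the set must have side ≥ max(width, height).
So the minimum side is max(12, 21) = 21.
Area = 21² = 441.

441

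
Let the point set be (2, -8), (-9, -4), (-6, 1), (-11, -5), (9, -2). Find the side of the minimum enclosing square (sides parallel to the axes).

20

The bounding box has width 20 and height 9.
An axis-aligned square enclosing the set must have side ≥ max(width, height).
So the minimum side is max(20, 9) = 20.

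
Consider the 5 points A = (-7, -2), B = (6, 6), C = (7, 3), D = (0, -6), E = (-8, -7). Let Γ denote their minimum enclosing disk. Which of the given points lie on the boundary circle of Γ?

By Welzl's lemma the MEC is supported by two points (diametrically opposite) or three points (on a circumcircle).
The farthest pair is B–E with squared distance 365. The circle on this segment as diameter has centre (-1, -0.5) and r² = 365/4 = 91.25.
Check A: distance² to centre = 38.25 ≤ 91.25, so it lies inside.
All remaining points lie in this disk, and no smaller disk contains both endpoints, so this is the minimum enclosing circle.
The points at distance exactly r from the centre are B, E — 2 points.

B, E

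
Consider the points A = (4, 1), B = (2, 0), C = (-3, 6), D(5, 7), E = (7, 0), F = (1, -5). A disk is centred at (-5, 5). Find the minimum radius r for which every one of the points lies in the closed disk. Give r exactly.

13

The required radius is the distance from (-5, 5) to the farthest point.
Squared distances: 97, 74, 5, 104, 169, 136.
Maximum is 169, attained at E.
r = √169 = 13.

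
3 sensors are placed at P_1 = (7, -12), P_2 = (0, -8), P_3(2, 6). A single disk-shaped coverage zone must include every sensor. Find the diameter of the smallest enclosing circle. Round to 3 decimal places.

18.682

Side lengths²: P_1P_2² = 65, P_1P_3² = 349, P_2P_3² = 200.
Since P_1P_3² = 349 ≥ 200 + 65 = 265, the angle opposite P_1P_3 is not acute, so the smallest enclosing circle has P_1P_3 as diameter.
Centre = midpoint of P_1P_3 = (4.5, -3), r² = 349/4 = 87.25.
Diameter = 2r = 2√(87.25) ≈ 18.682.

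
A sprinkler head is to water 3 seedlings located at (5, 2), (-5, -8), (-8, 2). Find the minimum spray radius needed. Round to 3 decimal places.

7.382

Call the three points A, B, C in the order given.
Side lengths²: AB² = 200, AC² = 169, BC² = 109.
Since AB² = 200 < 169 + 109 = 278, the triangle is acute, so the smallest enclosing circle is the circumcircle.
Circumcentre = (-1.5, -1.5), r² = 54.5.
r = √(54.5) ≈ 7.382.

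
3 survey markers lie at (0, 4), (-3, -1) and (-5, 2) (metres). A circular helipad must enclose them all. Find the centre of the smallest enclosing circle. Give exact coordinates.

Call the three points A, B, C in the order given.
Side lengths²: AB² = 34, AC² = 29, BC² = 13.
Since AB² = 34 < 29 + 13 = 42, the triangle is acute, so the smallest enclosing circle is the circumcircle.
Circumcentre = (-77/38, 69/38), r² = 6409/722.
Centre = (-77/38, 69/38).

(-77/38, 69/38)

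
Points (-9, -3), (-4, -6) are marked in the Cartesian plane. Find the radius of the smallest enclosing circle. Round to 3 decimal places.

The smallest circle enclosing two points has them as diameter endpoints.
Centre = midpoint = (-6.5, -4.5); r² = |(-9, -3)−(-4, -6)|²/4 = 34/4 = 8.5.
r = √(8.5) ≈ 2.915.

2.915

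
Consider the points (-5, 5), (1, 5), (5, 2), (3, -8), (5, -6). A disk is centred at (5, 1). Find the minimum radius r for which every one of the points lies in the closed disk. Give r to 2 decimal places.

10.77

The required radius is the distance from (5, 1) to the farthest point.
Squared distances: 116, 32, 1, 85, 49.
Maximum is 116, attained at (-5, 5).
r = √116 ≈ 10.77.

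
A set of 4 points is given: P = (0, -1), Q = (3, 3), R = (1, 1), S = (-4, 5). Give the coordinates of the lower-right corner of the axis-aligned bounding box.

(3, -1)

x-range [-4, 3], y-range [-1, 5].
The lower-right corner is (3, -1).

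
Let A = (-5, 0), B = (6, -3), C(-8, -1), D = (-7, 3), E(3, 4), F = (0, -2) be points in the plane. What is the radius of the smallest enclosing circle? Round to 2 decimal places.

The minimum enclosing circle of a finite set is fixed by two of the points (as a diameter) or three (as a circumcircle).
The minimum enclosing circle is determined by three boundary points: B, C, D.
Their circumcentre is (-47/58, -39/58) with r² = 87125/1682.
The farthest remaining point E is at distance² 61141/1682 ≤ 87125/1682.
r = √(87125/1682) ≈ 7.20.

7.20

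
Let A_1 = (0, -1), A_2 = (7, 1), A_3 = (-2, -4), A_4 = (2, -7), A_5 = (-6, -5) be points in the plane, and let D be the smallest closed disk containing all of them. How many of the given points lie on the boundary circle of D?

2

The minimum enclosing circle of a finite set is fixed by two of the points (as a diameter) or three (as a circumcircle).
The farthest pair is A_2–A_5 with squared distance 205. The circle on this segment as diameter has centre (0.5, -2) and r² = 205/4 = 51.25.
Check A_1: distance² to centre = 1.25 ≤ 51.25, so it lies inside.
All remaining points lie in this disk, and no smaller disk contains both endpoints, so this is the minimum enclosing circle.
The points at distance exactly r from the centre are A_2, A_5 — 2 points.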